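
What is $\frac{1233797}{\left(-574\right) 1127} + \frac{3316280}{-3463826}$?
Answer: $- \frac{3209476513381}{1120371055874} \approx -2.8647$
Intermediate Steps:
$\frac{1233797}{\left(-574\right) 1127} + \frac{3316280}{-3463826} = \frac{1233797}{-646898} + 3316280 \left(- \frac{1}{3463826}\right) = 1233797 \left(- \frac{1}{646898}\right) - \frac{1658140}{1731913} = - \frac{1233797}{646898} - \frac{1658140}{1731913} = - \frac{3209476513381}{1120371055874}$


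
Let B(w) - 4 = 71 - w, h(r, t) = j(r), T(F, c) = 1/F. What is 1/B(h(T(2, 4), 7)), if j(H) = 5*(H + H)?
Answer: 1/70 ≈ 0.014286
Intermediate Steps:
j(H) = 10*H (j(H) = 5*(2*H) = 10*H)
h(r, t) = 10*r
B(w) = 75 - w (B(w) = 4 + (71 - w) = 75 - w)
1/B(h(T(2, 4), 7)) = 1/(75 - 10/2) = 1/(75 - 1*5) = 1/(75 - 5) = 1/70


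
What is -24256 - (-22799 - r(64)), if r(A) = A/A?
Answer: -1456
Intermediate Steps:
r(A) = 1
-24256 - (-22799 - r(64)) = -24256 - (-22799 - 1*1) = -24256 - (-22799 - 1) = -24256 - 1*(-22800) = -24256 + 22800 = -1456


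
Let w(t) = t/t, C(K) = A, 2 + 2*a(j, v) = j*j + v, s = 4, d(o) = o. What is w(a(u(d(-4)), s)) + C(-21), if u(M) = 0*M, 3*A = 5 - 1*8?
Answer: 0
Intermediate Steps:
A = -1 (A = (5 - 1*8)/3 = (5 - 8)/3 = (⅓)*(-3) = -1)
u(M) = 0
a(j, v) = -1 + v/2 + j²/2 (a(j, v) = -1 + (j*j + v)/2 = -1 + (j² + v)/2 = -1 + (v + j²)/2 = -1 + (v/2 + j²/2) = -1 + v/2 + j²/2)
C(K) = -1
w(t) = 1
w(a(u(d(-4)), s)) + C(-21) = 1 - 1 = 0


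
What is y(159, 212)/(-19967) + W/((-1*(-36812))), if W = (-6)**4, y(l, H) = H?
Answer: 4518272/183756301 ≈ 0.024588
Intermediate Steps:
W = 1296
y(159, 212)/(-19967) + W/((-1*(-36812))) = 212/(-19967) + 1296/((-1*(-36812))) = 212*(-1/19967) + 1296/36812 = -212/19967 + 1296*(1/36812) = -212/19967 + 324/9203 = 4518272/183756301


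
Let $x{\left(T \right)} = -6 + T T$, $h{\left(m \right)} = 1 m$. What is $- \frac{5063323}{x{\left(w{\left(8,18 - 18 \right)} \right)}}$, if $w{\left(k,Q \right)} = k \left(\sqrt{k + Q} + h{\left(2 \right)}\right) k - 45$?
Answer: $- \frac{200765820273}{669246793} + \frac{107585487104 \sqrt{2}}{669246793} \approx -72.644$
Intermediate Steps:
$h{\left(m \right)} = m$
$w{\left(k,Q \right)} = -45 + k^{2} \left(2 + \sqrt{Q + k}\right)$ ($w{\left(k,Q \right)} = k \left(\sqrt{k + Q} + 2\right) k - 45 = k \left(\sqrt{Q + k} + 2\right) k - 45 = k \left(2 + \sqrt{Q + k}\right) k - 45 = k^{2} \left(2 + \sqrt{Q + k}\right) - 45 = -45 + k^{2} \left(2 + \sqrt{Q + k}\right)$)
$x{\left(T \right)} = -6 + T^{2}$
$- \frac{5063323}{x{\left(w{\left(8,18 - 18 \right)} \right)}} = - \frac{5063323}{-6 + \left(-45 + 2 \cdot 8^{2} + 8^{2} \sqrt{\left(18 - 18\right) + 8}\right)^{2}} = - \frac{5063323}{-6 + \left(-45 + 2 \cdot 64 + 64 \sqrt{0 + 8}\right)^{2}} = - \frac{5063323}{-6 + \left(-45 + 128 + 64 \sqrt{8}\right)^{2}} = - \frac{5063323}{-6 + \left(-45 + 128 + 64 \cdot 2 \sqrt{2}\right)^{2}} = - \frac{5063323}{-6 + \left(-45 + 128 + 128 \sqrt{2}\right)^{2}} = - \frac{5063323}{-6 + \left(83 + 128 \sqrt{2}\right)^{2}}$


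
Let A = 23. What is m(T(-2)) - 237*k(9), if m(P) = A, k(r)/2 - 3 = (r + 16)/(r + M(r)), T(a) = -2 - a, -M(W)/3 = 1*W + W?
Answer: -3407/3 ≈ -1135.7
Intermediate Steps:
M(W) = -6*W (M(W) = -3*(1*W + W) = -3*(W + W) = -6*W)
k(r) = 6 - 2*(16 + r)/(5*r) (k(r) = 6 + 2*((r + 16)/(r - 6*r)) = 6 + 2*((16 + r)/((-5*r))) = 6 + 2*((16 + r)*(-1/(5*r))) = 6 + 2*(-(16 + r)/(5*r)) = 6 - 2*(16 + r)/(5*r))
m(P) = 23
m(T(-2)) - 237*k(9) = 23 - 948*(-8 + 7*9)/(5*9) = 23 - 948*(-8 + 63)/(5*9) = 23 - 948*55/(5*9) = 23 - 237*44/9 = 23 - 3476/3 = -3407/3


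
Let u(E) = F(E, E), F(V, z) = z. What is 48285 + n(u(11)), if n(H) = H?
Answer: 48296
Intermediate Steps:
u(E) = E
48285 + n(u(11)) = 48285 + 11 = 48296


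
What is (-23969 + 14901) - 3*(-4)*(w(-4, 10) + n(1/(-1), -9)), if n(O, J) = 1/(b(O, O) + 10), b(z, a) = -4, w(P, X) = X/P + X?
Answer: -8976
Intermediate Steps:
w(P, X) = X + X/P
n(O, J) = ⅙ (n(O, J) = 1/(-4 + 10) = 1/6 = ⅙)
(-23969 + 14901) - 3*(-4)*(w(-4, 10) + n(1/(-1), -9)) = (-23969 + 14901) - 3*(-4)*((10 + 10/(-4)) + ⅙) = -9068 - (-12)*((10 + 10*(-¼)) + ⅙) = -9068 - (-12)*((10 - 5/2) + ⅙) = -9068 - (-12)*(15/2 + ⅙) = -9068 - (-12)*23/3 = -9068 - 1*(-92) = -9068 + 92 = -8976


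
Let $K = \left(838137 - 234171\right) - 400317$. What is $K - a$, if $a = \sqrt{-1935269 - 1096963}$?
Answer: $203649 - 2 i \sqrt{758058} \approx 2.0365 \cdot 10^{5} - 1741.3 i$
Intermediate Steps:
$K = 203649$ ($K = 603966 - 400317 = 203649$)
$a = 2 i \sqrt{758058}$ ($a = \sqrt{-3032232} = 2 i \sqrt{758058} \approx 1741.3 i$)
$K - a = 203649 - 2 i \sqrt{758058}$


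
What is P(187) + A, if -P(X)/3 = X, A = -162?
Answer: -723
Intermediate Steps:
P(X) = -3*X
P(187) + A = -3*187 - 162 = -561 - 162 = -723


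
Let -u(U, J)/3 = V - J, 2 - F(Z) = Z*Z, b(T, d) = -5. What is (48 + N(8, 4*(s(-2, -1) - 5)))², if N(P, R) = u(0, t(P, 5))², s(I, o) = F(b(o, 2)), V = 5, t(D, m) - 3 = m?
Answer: 16641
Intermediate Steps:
F(Z) = 2 - Z² (F(Z) = 2 - Z*Z = 2 - Z²)
t(D, m) = 3 + m
s(I, o) = -23 (s(I, o) = 2 - 1*(-5)² = 2 - 1*25 = 2 - 25 = -23)
u(U, J) = -15 + 3*J (u(U, J) = -3*(5 - J) = -15 + 3*J)
N(P, R) = 81 (N(P, R) = (-15 + 3*(3 + 5))² = (-15 + 3*8)² = (-15 + 24)² = 9² = 81)
(48 + N(8, 4*(s(-2, -1) - 5)))² = (48 + 81)² = 129² = 16641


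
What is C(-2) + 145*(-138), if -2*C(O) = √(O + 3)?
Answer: -40021/2 ≈ -20011.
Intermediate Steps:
C(O) = -√(3 + O)/2 (C(O) = -√(O + 3)/2 = -√(3 + O)/2)
C(-2) + 145*(-138) = -√(3 - 2)/2 + 145*(-138) = -√1/2 - 20010 = -½*1 - 20010 = -½ - 20010 = -40021/2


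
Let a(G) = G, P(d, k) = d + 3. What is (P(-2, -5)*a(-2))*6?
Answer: -12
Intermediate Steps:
P(d, k) = 3 + d
(P(-2, -5)*a(-2))*6 = ((3 - 2)*(-2))*6 = (1*(-2))*6 = -2*6 = -12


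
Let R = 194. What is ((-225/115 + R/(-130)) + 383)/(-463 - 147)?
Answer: -567429/911950 ≈ -0.62222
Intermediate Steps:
((-225/115 + R/(-130)) + 383)/(-463 - 147) = ((-225/115 + 194/(-130)) + 383)/(-463 - 147) = ((-225*1/115 + 194*(-1/130)) + 383)/(-610) = ((-45/23 - 97/65) + 383)*(-1/610) = (-5156/1495 + 383)*(-1/610) = (567429/1495)*(-1/610) = -567429/911950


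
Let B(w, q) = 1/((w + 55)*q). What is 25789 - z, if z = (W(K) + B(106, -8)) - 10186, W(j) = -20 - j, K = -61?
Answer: 46282993/1288 ≈ 35934.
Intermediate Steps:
B(w, q) = 1/(q*(55 + w)) (B(w, q) = 1/((55 + w)*q) = 1/(q*(55 + w)))
z = -13066761/1288 (z = ((-20 - 1*(-61)) + 1/((-8)*(55 + 106))) - 10186 = ((-20 + 61) - ⅛/161) - 10186 = (41 - ⅛*1/161) - 10186 = (41 - 1/1288) - 10186 = 52807/1288 - 10186 = -13066761/1288 ≈ -10145.)
25789 - z = 25789 - 1*(-13066761/1288) = 25789 + 13066761/1288 = 46282993/1288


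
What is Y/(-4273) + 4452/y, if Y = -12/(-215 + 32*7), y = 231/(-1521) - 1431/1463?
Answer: -10582823741159/2686118898 ≈ -3939.8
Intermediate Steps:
y = -838168/741741 (y = 231*(-1/1521) - 1431*1/1463 = -77/507 - 1431/1463 = -838168/741741 ≈ -1.1300)
Y = -4/3 (Y = -12/(-215 + 224) = -12/9 = -12*⅑ = -4/3 ≈ -1.3333)
Y/(-4273) + 4452/y = -4/3/(-4273) + 4452/(-838168/741741) = -4/3*(-1/4273) + 4452*(-741741/838168) = 4/12819 - 825557733/209542 = -10582823741159/2686118898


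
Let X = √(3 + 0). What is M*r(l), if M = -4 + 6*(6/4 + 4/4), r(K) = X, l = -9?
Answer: 11*√3 ≈ 19.053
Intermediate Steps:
X = √3 ≈ 1.7320
r(K) = √3
M = 11 (M = -4 + 6*(6*(¼) + 4*(¼)) = -4 + 6*(3/2 + 1) = -4 + 6*(5/2) = -4 + 15 = 11)
M*r(l) = 11*√3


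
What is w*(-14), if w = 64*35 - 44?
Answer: -30744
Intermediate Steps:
w = 2196 (w = 2240 - 44 = 2196)
w*(-14) = 2196*(-14) = -30744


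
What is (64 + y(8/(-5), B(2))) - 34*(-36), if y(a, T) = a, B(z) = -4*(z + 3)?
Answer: 6432/5 ≈ 1286.4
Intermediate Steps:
B(z) = -12 - 4*z (B(z) = -4*(3 + z) = -12 - 4*z)
(64 + y(8/(-5), B(2))) - 34*(-36) = (64 + 8/(-5)) - 34*(-36) = (64 + 8*(-1/5)) + 1224 = (64 - 8/5) + 1224 = 312/5 + 1224 = 6432/5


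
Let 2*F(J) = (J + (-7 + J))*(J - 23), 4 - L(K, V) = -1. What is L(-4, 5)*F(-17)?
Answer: 4100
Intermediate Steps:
L(K, V) = 5 (L(K, V) = 4 - 1*(-1) = 4 + 1 = 5)
F(J) = (-23 + J)*(-7 + 2*J)/2 (F(J) = ((J + (-7 + J))*(J - 23))/2 = ((-7 + 2*J)*(-23 + J))/2 = ((-23 + J)*(-7 + 2*J))/2 = (-23 + J)*(-7 + 2*J)/2)
L(-4, 5)*F(-17) = 5*(161/2 + (-17)**2 - 53/2*(-17)) = 5*(161/2 + 289 + 901/2) = 5*820 = 4100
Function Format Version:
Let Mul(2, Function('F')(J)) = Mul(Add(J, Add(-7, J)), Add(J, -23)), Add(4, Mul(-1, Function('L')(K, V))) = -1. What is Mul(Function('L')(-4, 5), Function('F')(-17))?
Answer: 4100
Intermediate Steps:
Function('L')(K, V) = 5 (Function('L')(K, V) = Add(4, Mul(-1, -1)) = Add(4, 1) = 5)
Function('F')(J) = Mul(Rational(1, 2), Add(-23, J), Add(-7, Mul(2, J))) (Function('F')(J) = Mul(Rational(1, 2), Mul(Add(J, Add(-7, J)), Add(J, -23))) = Mul(Rational(1, 2), Mul(Add(-7, Mul(2, J)), Add(-23, J))) = Mul(Rational(1, 2), Mul(Add(-23, J), Add(-7, Mul(2, J)))) = Mul(Rational(1, 2), Add(-23, J), Add(-7, Mul(2, J))))
Mul(Function('L')(-4, 5), Function('F')(-17)) = Mul(5, Add(Rational(161, 2), Pow(-17, 2), Mul(Rational(-53, 2), -17))) = Mul(5, Add(Rational(161, 2), 289, Rational(901, 2))) = Mul(5, 820) = 4100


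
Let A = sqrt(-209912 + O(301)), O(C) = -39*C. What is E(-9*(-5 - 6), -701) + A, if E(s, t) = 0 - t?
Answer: 701 + 23*I*sqrt(419) ≈ 701.0 + 470.8*I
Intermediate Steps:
E(s, t) = -t
A = 23*I*sqrt(419) (A = sqrt(-209912 - 39*301) = sqrt(-209912 - 11739) = sqrt(-221651) = 23*I*sqrt(419) ≈ 470.8*I)
E(-9*(-5 - 6), -701) + A = -1*(-701) + 23*I*sqrt(419) = 701 + 23*I*sqrt(419)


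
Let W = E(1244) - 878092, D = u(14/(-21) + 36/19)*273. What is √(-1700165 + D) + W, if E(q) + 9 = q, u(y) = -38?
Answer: -876857 + I*√1710539 ≈ -8.7686e+5 + 1307.9*I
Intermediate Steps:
E(q) = -9 + q
D = -10374 (D = -38*273 = -10374)
W = -876857 (W = (-9 + 1244) - 878092 = 1235 - 878092 = -876857)
√(-1700165 + D) + W = √(-1700165 - 10374) - 876857 = √(-1710539) - 876857 = I*√1710539 - 876857 = -876857 + I*√1710539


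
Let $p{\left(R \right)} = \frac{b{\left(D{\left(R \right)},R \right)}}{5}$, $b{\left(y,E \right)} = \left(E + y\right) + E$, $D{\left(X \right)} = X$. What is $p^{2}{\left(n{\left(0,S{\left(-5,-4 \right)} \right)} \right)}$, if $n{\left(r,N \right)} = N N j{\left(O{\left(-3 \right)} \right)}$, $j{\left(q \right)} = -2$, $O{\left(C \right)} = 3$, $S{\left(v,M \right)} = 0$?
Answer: $0$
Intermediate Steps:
$b{\left(y,E \right)} = y + 2 E$
$n{\left(r,N \right)} = - 2 N^{2}$ ($n{\left(r,N \right)} = N N \left(-2\right) = N^{2} \left(-2\right) = - 2 N^{2}$)
$p{\left(R \right)} = \frac{3 R}{5}$ ($p{\left(R \right)} = \frac{R + 2 R}{5} = 3 R \frac{1}{5} = \frac{3 R}{5}$)
$p^{2}{\left(n{\left(0,S{\left(-5,-4 \right)} \right)} \right)} = \left(\frac{3 \left(- 2 \cdot 0^{2}\right)}{5}\right)^{2} = \left(\frac{3 \left(\left(-2\right) 0\right)}{5}\right)^{2} = \left(\frac{3}{5} \cdot 0\right)^{2} = 0^{2} = 0$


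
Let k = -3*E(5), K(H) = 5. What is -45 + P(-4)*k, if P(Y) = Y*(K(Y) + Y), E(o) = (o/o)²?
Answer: -33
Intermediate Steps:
E(o) = 1 (E(o) = 1² = 1)
k = -3 (k = -3*1 = -3)
P(Y) = Y*(5 + Y)
-45 + P(-4)*k = -45 - 4*(5 - 4)*(-3) = -45 - 4*1*(-3) = -45 - 4*(-3) = -45 + 12 = -33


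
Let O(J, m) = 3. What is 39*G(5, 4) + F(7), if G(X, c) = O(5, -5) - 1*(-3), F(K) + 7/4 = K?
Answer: 957/4 ≈ 239.25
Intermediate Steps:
F(K) = -7/4 + K
G(X, c) = 6 (G(X, c) = 3 - 1*(-3) = 3 + 3 = 6)
39*G(5, 4) + F(7) = 39*6 + (-7/4 + 7) = 234 + 21/4 = 957/4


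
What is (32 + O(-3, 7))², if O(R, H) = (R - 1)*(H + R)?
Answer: 256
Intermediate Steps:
O(R, H) = (-1 + R)*(H + R)
(32 + O(-3, 7))² = (32 + ((-3)² - 1*7 - 1*(-3) + 7*(-3)))² = (32 + (9 - 7 + 3 - 21))² = (32 - 16)² = 16² = 256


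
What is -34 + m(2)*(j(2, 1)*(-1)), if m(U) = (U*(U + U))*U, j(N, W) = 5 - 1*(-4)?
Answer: -178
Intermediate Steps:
j(N, W) = 9 (j(N, W) = 5 + 4 = 9)
m(U) = 2*U³ (m(U) = (U*(2*U))*U = (2*U²)*U = 2*U³)
-34 + m(2)*(j(2, 1)*(-1)) = -34 + (2*2³)*(9*(-1)) = -34 + (2*8)*(-9) = -34 + 16*(-9) = -34 - 144 = -178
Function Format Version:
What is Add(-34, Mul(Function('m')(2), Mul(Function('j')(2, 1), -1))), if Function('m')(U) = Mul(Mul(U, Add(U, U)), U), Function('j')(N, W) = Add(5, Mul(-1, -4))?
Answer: -178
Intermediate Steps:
Function('j')(N, W) = 9 (Function('j')(N, W) = Add(5, 4) = 9)
Function('m')(U) = Mul(2, Pow(U, 3)) (Function('m')(U) = Mul(Mul(U, Mul(2, U)), U) = Mul(Mul(2, Pow(U, 2)), U) = Mul(2, Pow(U, 3)))
Add(-34, Mul(Function('m')(2), Mul(Function('j')(2, 1), -1))) = Add(-34, Mul(Mul(2, Pow(2, 3)), Mul(9, -1))) = Add(-34, Mul(Mul(2, 8), -9)) = Add(-34, Mul(16, -9)) = Add(-34, -144) = -178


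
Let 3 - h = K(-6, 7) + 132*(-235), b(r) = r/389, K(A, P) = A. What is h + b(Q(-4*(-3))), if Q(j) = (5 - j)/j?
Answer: 144843365/4668 ≈ 31029.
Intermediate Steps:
Q(j) = (5 - j)/j
b(r) = r/389 (b(r) = r*(1/389) = r/389)
h = 31029 (h = 3 - (-6 + 132*(-235)) = 3 - (-6 - 31020) = 3 - 1*(-31026) = 3 + 31026 = 31029)
h + b(Q(-4*(-3))) = 31029 + ((5 - (-4)*(-3))/((-4*(-3))))/389 = 31029 + ((5 - 1*12)/12)/389 = 31029 + ((5 - 12)/12)/389 = 31029 + ((1/12)*(-7))/389 = 31029 + (1/389)*(-7/12) = 31029 - 7/4668 = 144843365/4668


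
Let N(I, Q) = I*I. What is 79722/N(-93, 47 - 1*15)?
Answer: 8858/961 ≈ 9.2175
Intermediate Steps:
N(I, Q) = I²
79722/N(-93, 47 - 1*15) = 79722/((-93)²) = 79722/8649 = 79722*(1/8649) = 8858/961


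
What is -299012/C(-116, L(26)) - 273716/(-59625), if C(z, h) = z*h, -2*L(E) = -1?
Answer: 8922233014/1729125 ≈ 5160.0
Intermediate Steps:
L(E) = 1/2 (L(E) = -1/2*(-1) = 1/2)
C(z, h) = h*z
-299012/C(-116, L(26)) - 273716/(-59625) = -299012/((1/2)*(-116)) - 273716/(-59625) = -299012/(-58) - 273716*(-1/59625) = -299012*(-1/58) + 273716/59625 = 149506/29 + 273716/59625 = 8922233014/1729125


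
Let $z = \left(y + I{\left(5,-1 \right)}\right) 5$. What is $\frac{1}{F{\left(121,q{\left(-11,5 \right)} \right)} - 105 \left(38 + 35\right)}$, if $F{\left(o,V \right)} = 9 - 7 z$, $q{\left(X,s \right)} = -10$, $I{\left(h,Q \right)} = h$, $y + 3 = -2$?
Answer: $- \frac{1}{7656} \approx -0.00013062$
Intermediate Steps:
$y = -5$ ($y = -3 - 2 = -5$)
$z = 0$ ($z = \left(-5 + 5\right) 5 = 0 \cdot 5 = 0$)
$F{\left(o,V \right)} = 9$ ($F{\left(o,V \right)} = 9 - 0 = 9 + 0 = 9$)
$\frac{1}{F{\left(121,q{\left(-11,5 \right)} \right)} - 105 \left(38 + 35\right)} = \frac{1}{9 - 105 \left(38 + 35\right)} = \frac{1}{9 - 7665} = \frac{1}{-7656} = - \frac{1}{7656}$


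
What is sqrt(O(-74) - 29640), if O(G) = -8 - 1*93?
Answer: I*sqrt(29741) ≈ 172.46*I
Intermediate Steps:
O(G) = -101 (O(G) = -8 - 93 = -101)
sqrt(O(-74) - 29640) = sqrt(-101 - 29640) = sqrt(-29741) = I*sqrt(29741)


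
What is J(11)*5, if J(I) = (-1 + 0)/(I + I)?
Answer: -5/22 ≈ -0.22727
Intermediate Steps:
J(I) = -1/(2*I)
J(11)*5 = -½/11*5 = -½*1/11*5 = -1/22*5 = -5/22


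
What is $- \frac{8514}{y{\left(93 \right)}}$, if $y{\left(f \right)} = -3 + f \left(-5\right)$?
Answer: $\frac{473}{26} \approx 18.192$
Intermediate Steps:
$y{\left(f \right)} = -3 - 5 f$
$- \frac{8514}{y{\left(93 \right)}} = - \frac{8514}{-3 - 465} = - \frac{8514}{-468} = \left(-8514\right) \left(- \frac{1}{468}\right) = \frac{473}{26}$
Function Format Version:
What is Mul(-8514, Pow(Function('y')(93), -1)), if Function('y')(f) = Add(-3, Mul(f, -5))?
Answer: Rational(473, 26) ≈ 18.192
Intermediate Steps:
Function('y')(f) = Add(-3, Mul(-5, f))
Mul(-8514, Pow(Function('y')(93), -1)) = Mul(-8514, Pow(Add(-3, Mul(-5, 93)), -1)) = Mul(-8514, Pow(Add(-3, -465), -1)) = Mul(-8514, Pow(-468, -1)) = Mul(-8514, Rational(-1, 468)) = Rational(473, 26)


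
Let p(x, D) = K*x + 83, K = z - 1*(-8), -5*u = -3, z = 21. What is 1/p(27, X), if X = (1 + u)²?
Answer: 1/866 ≈ 0.0011547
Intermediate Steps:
u = ⅗ (u = -⅕*(-3) = ⅗ ≈ 0.60000)
K = 29 (K = 21 - 1*(-8) = 21 + 8 = 29)
X = 64/25 (X = (1 + ⅗)² = (8/5)² = 64/25 ≈ 2.5600)
p(x, D) = 83 + 29*x (p(x, D) = 29*x + 83 = 83 + 29*x)
1/p(27, X) = 1/(83 + 29*27) = 1/(83 + 783) = 1/866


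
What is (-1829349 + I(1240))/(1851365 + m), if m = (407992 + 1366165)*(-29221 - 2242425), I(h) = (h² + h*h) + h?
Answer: -415697/1343418267019 ≈ -3.0943e-7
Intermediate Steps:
I(h) = h + 2*h² (I(h) = (h² + h²) + h = 2*h² + h = h + 2*h²)
m = -4030256652422 (m = 1774157*(-2271646) = -4030256652422)
(-1829349 + I(1240))/(1851365 + m) = (-1829349 + 1240*(1 + 2*1240))/(1851365 - 4030256652422) = (-1829349 + 1240*(1 + 2480))/(-4030254801057) = (-1829349 + 1240*2481)*(-1/4030254801057) = (-1829349 + 3076440)*(-1/4030254801057) = 1247091*(-1/4030254801057) = -415697/1343418267019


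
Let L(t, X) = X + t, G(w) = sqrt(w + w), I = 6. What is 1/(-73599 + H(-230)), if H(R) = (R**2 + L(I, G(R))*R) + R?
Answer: I/(-22309*I + 460*sqrt(115)) ≈ -4.2735e-5 + 9.4496e-6*I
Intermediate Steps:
G(w) = sqrt(2)*sqrt(w) (G(w) = sqrt(2*w) = sqrt(2)*sqrt(w))
H(R) = R + R**2 + R*(6 + sqrt(2)*sqrt(R)) (H(R) = (R**2 + (sqrt(2)*sqrt(R) + 6)*R) + R = (R**2 + (6 + sqrt(2)*sqrt(R))*R) + R = (R**2 + R*(6 + sqrt(2)*sqrt(R))) + R = R + R**2 + R*(6 + sqrt(2)*sqrt(R)))
1/(-73599 + H(-230)) = 1/(-73599 - 230*(7 - 230 + sqrt(2)*sqrt(-230))) = 1/(-73599 - 230*(7 - 230 + sqrt(2)*(I*sqrt(230)))) = 1/(-73599 - 230*(7 - 230 + 2*I*sqrt(115))) = 1/(-73599 - 230*(-223 + 2*I*sqrt(115))) = 1/(-73599 + (51290 - 460*I*sqrt(115))) = 1/(-22309 - 460*I*sqrt(115))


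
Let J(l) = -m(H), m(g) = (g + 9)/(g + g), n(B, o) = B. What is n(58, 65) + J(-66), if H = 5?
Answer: 283/5 ≈ 56.600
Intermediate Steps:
m(g) = (9 + g)/(2*g) (m(g) = (9 + g)/((2*g)) = (9 + g)*(1/(2*g)) = (9 + g)/(2*g))
J(l) = -7/5 (J(l) = -(9 + 5)/(2*5) = -14/(2*5) = -1*7/5 = -7/5)
n(58, 65) + J(-66) = 58 - 7/5 = 283/5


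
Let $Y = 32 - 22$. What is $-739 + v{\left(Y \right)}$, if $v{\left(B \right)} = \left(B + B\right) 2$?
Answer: $-699$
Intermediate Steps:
$Y = 10$ ($Y = 32 - 22 = 10$)
$v{\left(B \right)} = 4 B$ ($v{\left(B \right)} = 2 B 2 = 4 B$)
$-739 + v{\left(Y \right)} = -739 + 4 \cdot 10 = -739 + 40 = -699$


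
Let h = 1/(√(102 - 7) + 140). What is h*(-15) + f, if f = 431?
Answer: 1680911/3901 + 3*√95/3901 ≈ 430.90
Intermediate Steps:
h = 1/(140 + √95) (h = 1/(√95 + 140) = 1/(140 + √95) ≈ 0.0066779)
h*(-15) + f = (28/3901 - √95/19505)*(-15) + 431 = (-420/3901 + 3*√95/3901) + 431 = 1680911/3901 + 3*√95/3901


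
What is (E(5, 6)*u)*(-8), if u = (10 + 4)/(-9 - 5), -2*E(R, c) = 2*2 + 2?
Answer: -24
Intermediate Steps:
E(R, c) = -3 (E(R, c) = -(2*2 + 2)/2 = -(4 + 2)/2 = -½*6 = -3)
u = -1 (u = 14/(-14) = 14*(-1/14) = -1)
(E(5, 6)*u)*(-8) = -3*(-1)*(-8) = 3*(-8) = -24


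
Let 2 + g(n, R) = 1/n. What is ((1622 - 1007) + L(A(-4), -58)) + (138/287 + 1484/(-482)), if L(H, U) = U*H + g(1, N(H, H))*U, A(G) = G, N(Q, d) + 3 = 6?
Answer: 62416439/69167 ≈ 902.40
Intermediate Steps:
N(Q, d) = 3 (N(Q, d) = -3 + 6 = 3)
g(n, R) = -2 + 1/n
L(H, U) = -U + H*U (L(H, U) = U*H + (-2 + 1/1)*U = H*U + (-2 + 1)*U = H*U - U = -U + H*U)
((1622 - 1007) + L(A(-4), -58)) + (138/287 + 1484/(-482)) = ((1622 - 1007) - 58*(-1 - 4)) + (138/287 + 1484/(-482)) = (615 - 58*(-5)) + (138*(1/287) + 1484*(-1/482)) = (615 + 290) + (138/287 - 742/241) = 905 - 179696/69167 = 62416439/69167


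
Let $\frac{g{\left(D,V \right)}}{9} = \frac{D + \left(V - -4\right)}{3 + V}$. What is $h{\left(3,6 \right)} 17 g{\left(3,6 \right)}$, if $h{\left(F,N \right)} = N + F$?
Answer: $1989$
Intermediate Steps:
$h{\left(F,N \right)} = F + N$
$g{\left(D,V \right)} = \frac{9 \left(4 + D + V\right)}{3 + V}$ ($g{\left(D,V \right)} = 9 \frac{D + \left(V - -4\right)}{3 + V} = 9 \frac{D + \left(V + 4\right)}{3 + V} = 9 \frac{D + \left(4 + V\right)}{3 + V} = 9 \frac{4 + D + V}{3 + V} = \frac{9 \left(4 + D + V\right)}{3 + V}$)
$h{\left(3,6 \right)} 17 g{\left(3,6 \right)} = \left(3 + 6\right) 17 \frac{9 \left(4 + 3 + 6\right)}{3 + 6} = 9 \cdot 17 \cdot 9 \cdot \frac{1}{9} \cdot 13 = 153 \cdot 9 \cdot \frac{1}{9} \cdot 13 = 153 \cdot 13 = 1989$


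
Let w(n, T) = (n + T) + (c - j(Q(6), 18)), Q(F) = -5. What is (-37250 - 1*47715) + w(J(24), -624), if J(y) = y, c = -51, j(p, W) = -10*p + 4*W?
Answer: -85738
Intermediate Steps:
w(n, T) = -173 + T + n (w(n, T) = (n + T) + (-51 - (-10*(-5) + 4*18)) = (T + n) + (-51 - (50 + 72)) = (T + n) + (-51 - 1*122) = (T + n) + (-51 - 122) = (T + n) - 173 = -173 + T + n)
(-37250 - 1*47715) + w(J(24), -624) = (-37250 - 1*47715) + (-173 - 624 + 24) = (-37250 - 47715) - 773 = -84965 - 773 = -85738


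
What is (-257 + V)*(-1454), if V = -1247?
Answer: 2186816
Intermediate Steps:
(-257 + V)*(-1454) = (-257 - 1247)*(-1454) = -1504*(-1454) = 2186816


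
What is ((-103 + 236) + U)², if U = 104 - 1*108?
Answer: 16641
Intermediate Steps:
U = -4 (U = 104 - 108 = -4)
((-103 + 236) + U)² = ((-103 + 236) - 4)² = (133 - 4)² = 129² = 16641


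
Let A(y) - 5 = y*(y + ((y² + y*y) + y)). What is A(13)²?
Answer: 22439169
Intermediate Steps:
A(y) = 5 + y*(2*y + 2*y²) (A(y) = 5 + y*(y + ((y² + y*y) + y)) = 5 + y*(y + ((y² + y²) + y)) = 5 + y*(y + (2*y² + y)) = 5 + y*(y + (y + 2*y²)) = 5 + y*(2*y + 2*y²))
A(13)² = (5 + 2*13² + 2*13³)² = (5 + 2*169 + 2*2197)² = (5 + 338 + 4394)² = 4737² = 22439169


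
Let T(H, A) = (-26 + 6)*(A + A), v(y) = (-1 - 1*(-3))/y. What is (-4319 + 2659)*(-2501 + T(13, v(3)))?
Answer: 12587780/3 ≈ 4.1959e+6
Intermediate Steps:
v(y) = 2/y (v(y) = (-1 + 3)/y = 2/y)
T(H, A) = -40*A
(-4319 + 2659)*(-2501 + T(13, v(3))) = (-4319 + 2659)*(-2501 - 80/3) = -1660*(-2501 - 80/3) = -1660*(-7583/3) = 12587780/3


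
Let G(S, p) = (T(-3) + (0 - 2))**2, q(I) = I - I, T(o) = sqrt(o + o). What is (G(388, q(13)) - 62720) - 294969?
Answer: -357689 + (2 - I*sqrt(6))**2 ≈ -3.5769e+5 - 9.798*I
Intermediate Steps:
T(o) = sqrt(2)*sqrt(o) (T(o) = sqrt(2*o) = sqrt(2)*sqrt(o))
q(I) = 0
G(S, p) = (-2 + I*sqrt(6))**2 (G(S, p) = (sqrt(2)*sqrt(-3) + (0 - 2))**2 = (sqrt(2)*(I*sqrt(3)) - 2)**2 = (I*sqrt(6) - 2)**2 = (-2 + I*sqrt(6))**2)
(G(388, q(13)) - 62720) - 294969 = ((2 - I*sqrt(6))**2 - 62720) - 294969 = (-62720 + (2 - I*sqrt(6))**2) - 294969 = -357689 + (2 - I*sqrt(6))**2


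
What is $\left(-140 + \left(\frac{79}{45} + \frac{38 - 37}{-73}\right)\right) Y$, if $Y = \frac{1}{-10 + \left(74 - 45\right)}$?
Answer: $- \frac{454178}{62415} \approx -7.2767$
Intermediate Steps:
$Y = \frac{1}{19}$ ($Y = \frac{1}{-10 + \left(74 - 45\right)} = \frac{1}{-10 + 29} = \frac{1}{19} \approx 0.052632$)
$\left(-140 + \left(\frac{79}{45} + \frac{38 - 37}{-73}\right)\right) Y = \left(-140 + \left(\frac{79}{45} + \frac{38 - 37}{-73}\right)\right) \frac{1}{19} = \left(-140 + \left(79 \cdot \frac{1}{45} + \left(38 - 37\right) \left(- \frac{1}{73}\right)\right)\right) \frac{1}{19} = \left(-140 + \left(\frac{79}{45} + 1 \left(- \frac{1}{73}\right)\right)\right) \frac{1}{19} = \left(-140 + \left(\frac{79}{45} - \frac{1}{73}\right)\right) \frac{1}{19} = \left(-140 + \frac{5722}{3285}\right) \frac{1}{19} = \left(- \frac{454178}{3285}\right) \frac{1}{19} = - \frac{454178}{62415}$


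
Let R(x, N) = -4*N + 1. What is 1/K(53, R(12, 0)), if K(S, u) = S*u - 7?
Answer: 1/46 ≈ 0.021739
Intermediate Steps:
R(x, N) = 1 - 4*N
K(S, u) = -7 + S*u
1/K(53, R(12, 0)) = 1/(-7 + 53*(1 - 4*0)) = 1/(-7 + 53*(1 + 0)) = 1/(-7 + 53*1) = 1/(-7 + 53) = 1/46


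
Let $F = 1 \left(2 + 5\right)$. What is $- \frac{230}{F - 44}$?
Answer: $\frac{230}{37} \approx 6.2162$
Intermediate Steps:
$F = 7$ ($F = 1 \cdot 7 = 7$)
$- \frac{230}{F - 44} = - \frac{230}{7 - 44} = - \frac{230}{-37} = \left(-230\right) \left(- \frac{1}{37}\right) = \frac{230}{37}$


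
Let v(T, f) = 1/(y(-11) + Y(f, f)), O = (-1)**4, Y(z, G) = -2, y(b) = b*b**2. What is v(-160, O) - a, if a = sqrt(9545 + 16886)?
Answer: -1/1333 - sqrt(26431) ≈ -162.58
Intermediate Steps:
y(b) = b**3
O = 1
v(T, f) = -1/1333 (v(T, f) = 1/((-11)**3 - 2) = 1/(-1331 - 2) = 1/(-1333) = -1/1333)
a = sqrt(26431) ≈ 162.58
v(-160, O) - a = -1/1333 - sqrt(26431)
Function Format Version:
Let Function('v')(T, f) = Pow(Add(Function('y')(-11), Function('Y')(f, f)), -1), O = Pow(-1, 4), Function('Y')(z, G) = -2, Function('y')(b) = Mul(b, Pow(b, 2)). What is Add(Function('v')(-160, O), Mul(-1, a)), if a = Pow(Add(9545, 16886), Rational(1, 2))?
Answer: Add(Rational(-1, 1333), Mul(-1, Pow(26431, Rational(1, 2)))) ≈ -162.58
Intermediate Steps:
Function('y')(b) = Pow(b, 3)
O = 1
Function('v')(T, f) = Rational(-1, 1333) (Function('v')(T, f) = Pow(Add(Pow(-11, 3), -2), -1) = Pow(Add(-1331, -2), -1) = Pow(-1333, -1) = Rational(-1, 1333))
a = Pow(26431, Rational(1, 2)) ≈ 162.58
Add(Function('v')(-160, O), Mul(-1, a)) = Add(Rational(-1, 1333), Mul(-1, Pow(26431, Rational(1, 2))))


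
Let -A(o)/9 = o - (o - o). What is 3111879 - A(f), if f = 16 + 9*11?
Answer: 3112914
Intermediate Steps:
f = 115 (f = 16 + 99 = 115)
A(o) = -9*o (A(o) = -9*(o - (o - o)) = -9*(o - 1*0) = -9*(o + 0) = -9*o)
3111879 - A(f) = 3111879 - (-9)*115 = 3111879 - 1*(-1035) = 3111879 + 1035 = 3112914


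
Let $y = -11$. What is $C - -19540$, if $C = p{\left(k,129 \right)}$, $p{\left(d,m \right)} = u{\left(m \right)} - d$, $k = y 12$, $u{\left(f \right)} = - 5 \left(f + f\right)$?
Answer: $18382$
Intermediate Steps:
$u{\left(f \right)} = - 10 f$ ($u{\left(f \right)} = - 5 \cdot 2 f = - 10 f$)
$k = -132$ ($k = \left(-11\right) 12 = -132$)
$p{\left(d,m \right)} = - d - 10 m$ ($p{\left(d,m \right)} = - 10 m - d = - d - 10 m$)
$C = -1158$ ($C = \left(-1\right) \left(-132\right) - 1290 = 132 - 1290 = -1158$)
$C - -19540 = -1158 - -19540 = -1158 + 19540 = 18382$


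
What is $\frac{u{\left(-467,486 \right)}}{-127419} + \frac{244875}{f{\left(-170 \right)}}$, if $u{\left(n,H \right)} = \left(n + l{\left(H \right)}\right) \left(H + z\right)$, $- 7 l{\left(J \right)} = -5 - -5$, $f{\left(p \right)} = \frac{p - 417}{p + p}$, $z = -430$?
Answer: $\frac{10608602743724}{74794953} \approx 1.4184 \cdot 10^{5}$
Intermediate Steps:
$f{\left(p \right)} = \frac{-417 + p}{2 p}$
$l{\left(J \right)} = 0$ ($l{\left(J \right)} = - \frac{-5 - -5}{7} = - \frac{-5 + 5}{7} = \left(- \frac{1}{7}\right) 0 = 0$)
$u{\left(n,H \right)} = n \left(-430 + H\right)$ ($u{\left(n,H \right)} = \left(n + 0\right) \left(H - 430\right) = n \left(-430 + H\right)$)
$\frac{u{\left(-467,486 \right)}}{-127419} + \frac{244875}{f{\left(-170 \right)}} = \frac{\left(-467\right) \left(-430 + 486\right)}{-127419} + \frac{244875}{\frac{1}{2} \frac{1}{-170} \left(-417 - 170\right)} = \left(-467\right) 56 \left(- \frac{1}{127419}\right) + \frac{244875}{\frac{1}{2} \left(- \frac{1}{170}\right) \left(-587\right)} = \left(-26152\right) \left(- \frac{1}{127419}\right) + \frac{244875}{\frac{587}{340}} = \frac{26152}{127419} + 244875 \cdot \frac{340}{587} = \frac{26152}{127419} + \frac{83257500}{587} = \frac{10608602743724}{74794953}$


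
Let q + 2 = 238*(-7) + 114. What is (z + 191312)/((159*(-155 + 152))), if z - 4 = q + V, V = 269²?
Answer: -262123/477 ≈ -549.52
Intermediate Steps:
V = 72361
q = -1554 (q = -2 + (238*(-7) + 114) = -2 + (-1666 + 114) = -2 - 1552 = -1554)
z = 70811 (z = 4 + (-1554 + 72361) = 4 + 70807 = 70811)
(z + 191312)/((159*(-155 + 152))) = (70811 + 191312)/((159*(-155 + 152))) = 262123/((159*(-3))) = 262123/(-477) = 262123*(-1/477) = -262123/477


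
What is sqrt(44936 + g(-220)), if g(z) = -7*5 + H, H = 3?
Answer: 2*sqrt(11226) ≈ 211.91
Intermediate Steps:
g(z) = -32 (g(z) = -7*5 + 3 = -35 + 3 = -32)
sqrt(44936 + g(-220)) = sqrt(44936 - 32) = sqrt(44904) = 2*sqrt(11226)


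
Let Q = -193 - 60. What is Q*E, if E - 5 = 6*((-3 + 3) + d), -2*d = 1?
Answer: -506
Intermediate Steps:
d = -½ (d = -½*1 = -½ ≈ -0.50000)
Q = -253
E = 2 (E = 5 + 6*((-3 + 3) - ½) = 5 + 6*(0 - ½) = 5 + 6*(-½) = 5 - 3 = 2)
Q*E = -253*2 = -506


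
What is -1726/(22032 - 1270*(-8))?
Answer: -863/16096 ≈ -0.053616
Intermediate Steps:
-1726/(22032 - 1270*(-8)) = -1726/(22032 + 10160) = -1726/32192 = -1726*1/32192 = -863/16096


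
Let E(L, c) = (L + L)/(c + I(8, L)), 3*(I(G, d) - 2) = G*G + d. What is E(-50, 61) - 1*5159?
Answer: -1047577/203 ≈ -5160.5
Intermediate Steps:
I(G, d) = 2 + d/3 + G**2/3 (I(G, d) = 2 + (G*G + d)/3 = 2 + (G**2 + d)/3 = 2 + (d + G**2)/3 = 2 + (d/3 + G**2/3) = 2 + d/3 + G**2/3)
E(L, c) = 2*L/(70/3 + c + L/3) (E(L, c) = (L + L)/(c + (2 + L/3 + (1/3)*8**2)) = (2*L)/(c + (2 + L/3 + (1/3)*64)) = (2*L)/(c + (2 + L/3 + 64/3)) = (2*L)/(c + (70/3 + L/3)) = (2*L)/(70/3 + c + L/3) = 2*L/(70/3 + c + L/3))
E(-50, 61) - 1*5159 = 6*(-50)/(70 - 50 + 3*61) - 1*5159 = 6*(-50)/(70 - 50 + 183) - 5159 = 6*(-50)/203 - 5159 = 6*(-50)*(1/203) - 5159 = -300/203 - 5159 = -1047577/203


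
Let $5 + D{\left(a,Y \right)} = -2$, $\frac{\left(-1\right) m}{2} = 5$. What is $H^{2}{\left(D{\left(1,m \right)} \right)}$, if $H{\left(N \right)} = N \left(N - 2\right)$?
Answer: $3969$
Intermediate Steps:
$m = -10$ ($m = \left(-2\right) 5 = -10$)
$D{\left(a,Y \right)} = -7$ ($D{\left(a,Y \right)} = -5 - 2 = -7$)
$H{\left(N \right)} = N \left(-2 + N\right)$
$H^{2}{\left(D{\left(1,m \right)} \right)} = \left(- 7 \left(-2 - 7\right)\right)^{2} = \left(\left(-7\right) \left(-9\right)\right)^{2} = 63^{2} = 3969$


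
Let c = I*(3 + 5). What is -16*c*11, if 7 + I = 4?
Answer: 4224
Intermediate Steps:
I = -3 (I = -7 + 4 = -3)
c = -24 (c = -3*(3 + 5) = -3*8 = -24)
-16*c*11 = -16*(-24)*11 = 384*11 = 4224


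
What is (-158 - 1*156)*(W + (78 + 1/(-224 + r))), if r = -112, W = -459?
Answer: 20098669/168 ≈ 1.1963e+5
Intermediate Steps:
(-158 - 1*156)*(W + (78 + 1/(-224 + r))) = (-158 - 1*156)*(-459 + (78 + 1/(-224 - 112))) = (-158 - 156)*(-459 + (78 + 1/(-336))) = -314*(-459 + (78 - 1/336)) = -314*(-459 + 26207/336) = -314*(-128017/336) = 20098669/168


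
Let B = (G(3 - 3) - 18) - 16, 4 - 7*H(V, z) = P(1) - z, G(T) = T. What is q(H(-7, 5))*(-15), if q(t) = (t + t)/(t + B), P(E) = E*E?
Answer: 24/23 ≈ 1.0435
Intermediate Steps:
P(E) = E**2
H(V, z) = 3/7 + z/7 (H(V, z) = 4/7 - (1**2 - z)/7 = 4/7 - (1 - z)/7 = 4/7 + (-1/7 + z/7) = 3/7 + z/7)
B = -34 (B = ((3 - 3) - 18) - 16 = (0 - 18) - 16 = -18 - 16 = -34)
q(t) = 2*t/(-34 + t) (q(t) = (t + t)/(t - 34) = (2*t)/(-34 + t) = 2*t/(-34 + t))
q(H(-7, 5))*(-15) = (2*(3/7 + (1/7)*5)/(-34 + (3/7 + (1/7)*5)))*(-15) = (2*(3/7 + 5/7)/(-34 + (3/7 + 5/7)))*(-15) = (2*(8/7)/(-34 + 8/7))*(-15) = (2*(8/7)/(-230/7))*(-15) = (2*(8/7)*(-7/230))*(-15) = -8/115*(-15) = 24/23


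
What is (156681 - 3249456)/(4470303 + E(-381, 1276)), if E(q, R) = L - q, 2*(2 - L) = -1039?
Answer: -6185550/8942411 ≈ -0.69171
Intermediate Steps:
L = 1043/2 (L = 2 - ½*(-1039) = 2 + 1039/2 = 1043/2 ≈ 521.50)
E(q, R) = 1043/2 - q
(156681 - 3249456)/(4470303 + E(-381, 1276)) = (156681 - 3249456)/(4470303 + (1043/2 - 1*(-381))) = -3092775/(4470303 + (1043/2 + 381)) = -3092775/(4470303 + 1805/2) = -3092775/8942411/2 = -3092775*2/8942411 = -6185550/8942411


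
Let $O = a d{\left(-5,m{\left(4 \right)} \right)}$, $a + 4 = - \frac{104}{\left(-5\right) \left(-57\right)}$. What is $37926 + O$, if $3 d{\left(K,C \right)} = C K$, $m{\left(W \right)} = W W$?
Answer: $\frac{6505250}{171} \approx 38042.0$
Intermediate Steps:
$m{\left(W \right)} = W^{2}$
$d{\left(K,C \right)} = \frac{C K}{3}$
$a = - \frac{1244}{285}$ ($a = -4 - \frac{104}{\left(-5\right) \left(-57\right)} = -4 - \frac{104}{285} = - \frac{1244}{285} \approx -4.3649$)
$O = \frac{19904}{171}$ ($O = - \frac{1244 \cdot \frac{1}{3} \cdot 4^{2} \left(-5\right)}{285} = - \frac{1244 \cdot \frac{1}{3} \cdot 16 \left(-5\right)}{285} = \left(- \frac{1244}{285}\right) \left(- \frac{80}{3}\right) = \frac{19904}{171} \approx 116.4$)
$37926 + O = 37926 + \frac{19904}{171} = \frac{6505250}{171}$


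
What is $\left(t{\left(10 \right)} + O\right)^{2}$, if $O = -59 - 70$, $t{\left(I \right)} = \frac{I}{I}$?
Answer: $16384$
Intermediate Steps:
$t{\left(I \right)} = 1$
$O = -129$
$\left(t{\left(10 \right)} + O\right)^{2} = \left(1 - 129\right)^{2} = \left(-128\right)^{2} = 16384$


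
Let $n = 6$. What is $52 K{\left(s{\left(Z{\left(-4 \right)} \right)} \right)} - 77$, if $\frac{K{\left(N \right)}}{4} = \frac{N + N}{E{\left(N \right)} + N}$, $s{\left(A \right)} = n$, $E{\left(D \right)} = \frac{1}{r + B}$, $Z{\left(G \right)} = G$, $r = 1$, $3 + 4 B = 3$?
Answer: $\frac{1957}{7} \approx 279.57$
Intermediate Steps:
$B = 0$ ($B = - \frac{3}{4} + \frac{1}{4} \cdot 3 = - \frac{3}{4} + \frac{3}{4} = 0$)
$E{\left(D \right)} = 1$ ($E{\left(D \right)} = \frac{1}{1 + 0} = 1^{-1} = 1$)
$s{\left(A \right)} = 6$
$K{\left(N \right)} = \frac{8 N}{1 + N}$ ($K{\left(N \right)} = 4 \frac{N + N}{1 + N} = 4 \frac{2 N}{1 + N} = \frac{8 N}{1 + N}$)
$52 K{\left(s{\left(Z{\left(-4 \right)} \right)} \right)} - 77 = 52 \cdot 8 \cdot 6 \frac{1}{1 + 6} - 77 = 52 \cdot 8 \cdot 6 \cdot \frac{1}{7} - 77 = 52 \cdot \frac{48}{7} - 77 = \frac{2496}{7} - 77 = \frac{1957}{7}$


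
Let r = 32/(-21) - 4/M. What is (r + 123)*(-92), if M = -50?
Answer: -5871164/525 ≈ -11183.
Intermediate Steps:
r = -758/525 (r = 32/(-21) - 4/(-50) = 32*(-1/21) - 4*(-1/50) = -32/21 + 2/25 = -758/525 ≈ -1.4438)
(r + 123)*(-92) = (-758/525 + 123)*(-92) = (63817/525)*(-92) = -5871164/525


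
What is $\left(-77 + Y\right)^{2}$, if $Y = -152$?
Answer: $52441$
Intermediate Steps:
$\left(-77 + Y\right)^{2} = \left(-77 - 152\right)^{2} = \left(-229\right)^{2} = 52441$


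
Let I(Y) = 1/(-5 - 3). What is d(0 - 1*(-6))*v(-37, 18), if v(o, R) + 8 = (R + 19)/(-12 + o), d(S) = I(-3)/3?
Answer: 143/392 ≈ 0.36480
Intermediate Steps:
I(Y) = -⅛ (I(Y) = 1/(-8) = -⅛)
d(S) = -1/24 (d(S) = -⅛/3 = -⅛*⅓ = -1/24)
v(o, R) = -8 + (19 + R)/(-12 + o) (v(o, R) = -8 + (R + 19)/(-12 + o) = -8 + (19 + R)/(-12 + o))
d(0 - 1*(-6))*v(-37, 18) = -(115 + 18 - 8*(-37))/(24*(-12 - 37)) = -(115 + 18 + 296)/(24*(-49)) = -(-1)*429/1176 = -1/24*(-429/49) = 143/392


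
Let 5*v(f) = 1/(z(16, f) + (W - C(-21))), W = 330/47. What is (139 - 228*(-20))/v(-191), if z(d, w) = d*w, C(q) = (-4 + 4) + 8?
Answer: -3375714610/47 ≈ -7.1824e+7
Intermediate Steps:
C(q) = 8 (C(q) = 0 + 8 = 8)
W = 330/47 (W = 330*(1/47) = 330/47 ≈ 7.0213)
v(f) = 1/(5*(-46/47 + 16*f)) (v(f) = 1/(5*(16*f + (330/47 - 1*8))) = 1/(5*(16*f + (330/47 - 8))) = 1/(5*(16*f - 46/47)) = 1/(5*(-46/47 + 16*f)))
(139 - 228*(-20))/v(-191) = (139 - 228*(-20))/((47/(10*(-23 + 376*(-191))))) = (139 + 4560)/((47/(10*(-23 - 71816)))) = 4699/(((47/10)/(-71839))) = 4699/(((47/10)*(-1/71839))) = 4699/(-47/718390) = 4699*(-718390/47) = -3375714610/47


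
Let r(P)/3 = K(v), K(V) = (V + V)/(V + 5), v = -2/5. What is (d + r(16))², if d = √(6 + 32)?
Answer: 20246/529 - 24*√38/23 ≈ 31.840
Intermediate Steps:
v = -⅖ (v = -2*⅕ = -⅖ ≈ -0.40000)
d = √38 ≈ 6.1644
K(V) = 2*V/(5 + V) (K(V) = (2*V)/(5 + V) = 2*V/(5 + V))
r(P) = -12/23 (r(P) = 3*(2*(-⅖)/(5 - ⅖)) = 3*(2*(-⅖)/(23/5)) = 3*(2*(-⅖)*(5/23)) = 3*(-4/23) = -12/23)
(d + r(16))² = (√38 - 12/23)² = (-12/23 + √38)²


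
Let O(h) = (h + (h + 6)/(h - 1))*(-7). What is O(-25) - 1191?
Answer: -26549/26 ≈ -1021.1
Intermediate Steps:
O(h) = -7*h - 7*(6 + h)/(-1 + h) (O(h) = (h + (6 + h)/(-1 + h))*(-7) = -7*h - 7*(6 + h)/(-1 + h))
O(-25) - 1191 = 7*(-6 - 1*(-25)**2)/(-1 - 25) - 1191 = 7*(-6 - 1*625)/(-26) - 1191 = 7*(-1/26)*(-6 - 625) - 1191 = 7*(-1/26)*(-631) - 1191 = 4417/26 - 1191 = -26549/26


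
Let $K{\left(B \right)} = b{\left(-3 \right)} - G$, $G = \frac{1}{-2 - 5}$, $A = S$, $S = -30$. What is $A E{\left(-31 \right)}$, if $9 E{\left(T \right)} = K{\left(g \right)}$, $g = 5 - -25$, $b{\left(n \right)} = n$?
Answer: $\frac{200}{21} \approx 9.5238$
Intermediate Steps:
$A = -30$
$g = 30$ ($g = 5 + 25 = 30$)
$G = - \frac{1}{7}$ ($G = \frac{1}{-7} = - \frac{1}{7} \approx -0.14286$)
$K{\left(B \right)} = - \frac{20}{7}$ ($K{\left(B \right)} = -3 - - \frac{1}{7} = -3 + \frac{1}{7} = - \frac{20}{7}$)
$E{\left(T \right)} = - \frac{20}{63}$ ($E{\left(T \right)} = \frac{1}{9} \left(- \frac{20}{7}\right) = - \frac{20}{63}$)
$A E{\left(-31 \right)} = \left(-30\right) \left(- \frac{20}{63}\right) = \frac{200}{21}$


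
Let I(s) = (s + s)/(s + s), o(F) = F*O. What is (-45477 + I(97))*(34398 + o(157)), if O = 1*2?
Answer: -1578562912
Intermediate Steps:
O = 2
o(F) = 2*F (o(F) = F*2 = 2*F)
I(s) = 1 (I(s) = (2*s)/((2*s)) = (2*s)*(1/(2*s)) = 1)
(-45477 + I(97))*(34398 + o(157)) = (-45477 + 1)*(34398 + 2*157) = -45476*(34398 + 314) = -45476*34712 = -1578562912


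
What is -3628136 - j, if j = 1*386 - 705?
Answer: -3627817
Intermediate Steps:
j = -319 (j = 386 - 705 = -319)
-3628136 - j = -3628136 - 1*(-319) = -3628136 + 319 = -3627817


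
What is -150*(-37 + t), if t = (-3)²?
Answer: 4200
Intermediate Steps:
t = 9
-150*(-37 + t) = -150*(-37 + 9) = -150*(-28) = 4200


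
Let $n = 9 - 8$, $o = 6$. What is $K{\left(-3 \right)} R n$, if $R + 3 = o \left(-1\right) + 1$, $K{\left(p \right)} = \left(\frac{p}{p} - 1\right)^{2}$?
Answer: $0$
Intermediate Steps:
$n = 1$
$K{\left(p \right)} = 0$ ($K{\left(p \right)} = \left(1 - 1\right)^{2} = 0^{2} = 0$)
$R = -8$ ($R = -3 + \left(6 \left(-1\right) + 1\right) = -3 + \left(-6 + 1\right) = -3 - 5 = -8$)
$K{\left(-3 \right)} R n = 0 \left(-8\right) 1 = 0 \cdot 1 = 0$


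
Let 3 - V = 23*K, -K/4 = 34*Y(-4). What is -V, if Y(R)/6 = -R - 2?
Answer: -37539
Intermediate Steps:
Y(R) = -12 - 6*R (Y(R) = 6*(-R - 2) = 6*(-2 - R) = -12 - 6*R)
K = -1632 (K = -136*(-12 - 6*(-4)) = -136*(-12 + 24) = -136*12 = -4*408 = -1632)
V = 37539 (V = 3 - 23*(-1632) = 3 - 1*(-37536) = 3 + 37536 = 37539)
-V = -1*37539 = -37539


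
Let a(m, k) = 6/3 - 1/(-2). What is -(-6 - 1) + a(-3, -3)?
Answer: 19/2 ≈ 9.5000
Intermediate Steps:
a(m, k) = 5/2 (a(m, k) = 6*(⅓) - 1*(-½) = 2 + ½ = 5/2)
-(-6 - 1) + a(-3, -3) = -(-6 - 1) + 5/2 = -1*(-7) + 5/2 = 7 + 5/2 = 19/2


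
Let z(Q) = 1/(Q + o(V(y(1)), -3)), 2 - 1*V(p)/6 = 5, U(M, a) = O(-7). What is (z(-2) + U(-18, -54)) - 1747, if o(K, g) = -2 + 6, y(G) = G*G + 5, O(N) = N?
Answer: -3507/2 ≈ -1753.5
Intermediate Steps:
U(M, a) = -7
y(G) = 5 + G**2 (y(G) = G**2 + 5 = 5 + G**2)
V(p) = -18 (V(p) = 12 - 6*5 = 12 - 30 = -18)
o(K, g) = 4
z(Q) = 1/(4 + Q) (z(Q) = 1/(Q + 4) = 1/(4 + Q))
(z(-2) + U(-18, -54)) - 1747 = (1/(4 - 2) - 7) - 1747 = (1/2 - 7) - 1747 = -13/2 - 1747 = -3507/2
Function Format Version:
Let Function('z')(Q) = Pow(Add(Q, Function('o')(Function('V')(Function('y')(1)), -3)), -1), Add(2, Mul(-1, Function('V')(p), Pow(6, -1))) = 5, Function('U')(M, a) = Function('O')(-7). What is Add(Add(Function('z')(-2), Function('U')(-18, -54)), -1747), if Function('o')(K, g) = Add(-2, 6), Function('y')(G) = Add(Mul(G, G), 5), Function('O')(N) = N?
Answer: Rational(-3507, 2) ≈ -1753.5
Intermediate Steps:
Function('U')(M, a) = -7
Function('y')(G) = Add(5, Pow(G, 2)) (Function('y')(G) = Add(Pow(G, 2), 5) = Add(5, Pow(G, 2)))
Function('V')(p) = -18 (Function('V')(p) = Add(12, Mul(-6, 5)) = Add(12, -30) = -18)
Function('o')(K, g) = 4
Function('z')(Q) = Pow(Add(4, Q), -1) (Function('z')(Q) = Pow(Add(Q, 4), -1) = Pow(Add(4, Q), -1))
Add(Add(Function('z')(-2), Function('U')(-18, -54)), -1747) = Add(Add(Pow(Add(4, -2), -1), -7), -1747) = Add(Add(Pow(2, -1), -7), -1747) = Add(Add(Rational(1, 2), -7), -1747) = Add(Rational(-13, 2), -1747) = Rational(-3507, 2)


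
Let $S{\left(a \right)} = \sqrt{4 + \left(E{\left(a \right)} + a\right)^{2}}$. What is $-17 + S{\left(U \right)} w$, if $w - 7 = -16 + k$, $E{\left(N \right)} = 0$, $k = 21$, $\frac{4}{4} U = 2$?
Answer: $-17 + 24 \sqrt{2} \approx 16.941$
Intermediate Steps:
$U = 2$
$w = 12$ ($w = 7 + \left(-16 + 21\right) = 7 + 5 = 12$)
$S{\left(a \right)} = \sqrt{4 + a^{2}}$ ($S{\left(a \right)} = \sqrt{4 + \left(0 + a\right)^{2}} = \sqrt{4 + a^{2}}$)
$-17 + S{\left(U \right)} w = -17 + \sqrt{4 + 2^{2}} \cdot 12 = -17 + \sqrt{4 + 4} \cdot 12 = -17 + \sqrt{8} \cdot 12 = -17 + 2 \sqrt{2} \cdot 12 = -17 + 24 \sqrt{2}$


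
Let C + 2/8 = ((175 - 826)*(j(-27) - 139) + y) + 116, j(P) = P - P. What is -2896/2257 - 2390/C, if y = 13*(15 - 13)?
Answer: -17564648/13413351 ≈ -1.3095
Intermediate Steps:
j(P) = 0
y = 26 (y = 13*2 = 26)
C = 362523/4 (C = -¼ + (((175 - 826)*(0 - 139) + 26) + 116) = -¼ + ((-651*(-139) + 26) + 116) = -¼ + ((90489 + 26) + 116) = -¼ + (90515 + 116) = -¼ + 90631 = 362523/4 ≈ 90631.)
-2896/2257 - 2390/C = -2896/2257 - 2390/362523/4 = -2896*1/2257 - 2390*4/362523 = -2896/2257 - 9560/362523 = -17564648/13413351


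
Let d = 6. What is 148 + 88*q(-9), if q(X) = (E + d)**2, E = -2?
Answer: 1556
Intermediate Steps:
q(X) = 16 (q(X) = (-2 + 6)**2 = 4**2 = 16)
148 + 88*q(-9) = 148 + 88*16 = 148 + 1408 = 1556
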